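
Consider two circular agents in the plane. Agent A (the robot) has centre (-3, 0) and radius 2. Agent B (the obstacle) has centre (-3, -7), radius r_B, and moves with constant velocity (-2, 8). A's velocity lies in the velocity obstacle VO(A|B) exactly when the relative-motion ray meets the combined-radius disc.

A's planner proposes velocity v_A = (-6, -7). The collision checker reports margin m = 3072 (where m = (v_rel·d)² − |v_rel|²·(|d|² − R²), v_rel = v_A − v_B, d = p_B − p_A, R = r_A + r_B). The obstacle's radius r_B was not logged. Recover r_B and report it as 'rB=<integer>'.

m = 3072
d = (0, -7);  v_rel = (-4, -15),  |v_rel|² = 241
v_rel×d = (-4)·(-7) − (-15)·(0) = 28
since m = R²·241 − 28²:  R² = (784 + 3072) / 241 = 16
R = √16 = 4  ⇒  r_B = 4 − 2 = 2

rB=2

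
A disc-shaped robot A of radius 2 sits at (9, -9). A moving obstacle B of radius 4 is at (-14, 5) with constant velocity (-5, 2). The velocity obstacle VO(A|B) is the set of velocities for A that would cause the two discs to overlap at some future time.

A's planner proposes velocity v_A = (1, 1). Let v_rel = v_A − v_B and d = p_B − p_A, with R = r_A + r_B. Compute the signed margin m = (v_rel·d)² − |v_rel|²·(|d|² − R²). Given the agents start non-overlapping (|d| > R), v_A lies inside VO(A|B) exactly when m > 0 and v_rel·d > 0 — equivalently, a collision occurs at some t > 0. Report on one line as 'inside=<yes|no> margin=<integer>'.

d = (-23, 14),  |d|² = 725;  R = 2+4 = 6,  c = 725−6² = 689
v_rel = (6, -1),  |v_rel|² = 37;  v_rel·d = (6)·(-23) + (-1)·(14) = -152
37·t² + 304·t + 689 = 0  ⇒  m = (-152)² − 37·689 = -2389
m = -2389 < 0,  v_rel·d = -152 < 0  ⇒  outside

inside=no margin=-2389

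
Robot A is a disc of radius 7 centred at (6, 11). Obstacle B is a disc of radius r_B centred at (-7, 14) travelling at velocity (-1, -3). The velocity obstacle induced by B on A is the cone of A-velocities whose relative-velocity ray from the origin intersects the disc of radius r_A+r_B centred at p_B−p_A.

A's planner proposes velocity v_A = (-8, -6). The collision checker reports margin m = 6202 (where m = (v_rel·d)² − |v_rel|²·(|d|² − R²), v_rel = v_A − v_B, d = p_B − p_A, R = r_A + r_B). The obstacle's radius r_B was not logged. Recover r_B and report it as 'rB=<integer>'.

m = 6202
d = (-13, 3);  v_rel = (-7, -3),  |v_rel|² = 58
v_rel×d = (-7)·(3) − (-3)·(-13) = -60
since m = R²·58 − (-60)²:  R² = (3600 + 6202) / 58 = 169
R = √169 = 13  ⇒  r_B = 13 − 7 = 6

rB=6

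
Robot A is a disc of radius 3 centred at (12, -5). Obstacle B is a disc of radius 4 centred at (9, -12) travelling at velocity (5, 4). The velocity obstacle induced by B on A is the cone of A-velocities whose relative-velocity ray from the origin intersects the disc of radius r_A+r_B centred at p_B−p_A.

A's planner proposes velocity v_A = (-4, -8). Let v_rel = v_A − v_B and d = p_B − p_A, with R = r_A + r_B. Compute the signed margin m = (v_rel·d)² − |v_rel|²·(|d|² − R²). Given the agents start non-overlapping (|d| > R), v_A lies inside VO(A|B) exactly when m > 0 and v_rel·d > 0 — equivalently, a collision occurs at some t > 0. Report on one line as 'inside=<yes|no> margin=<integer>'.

d = (-3, -7),  |d|² = 58;  R = 3+4 = 7,  c = 58−7² = 9
v_rel = (-9, -12),  |v_rel|² = 225;  v_rel·d = (-9)·(-3) + (-12)·(-7) = 111
225·t² − 222·t + 9 = 0  ⇒  m = 111² − 225·9 = 10296
m = 10296 > 0,  v_rel·d = 111 > 0  ⇒  inside

inside=yes margin=10296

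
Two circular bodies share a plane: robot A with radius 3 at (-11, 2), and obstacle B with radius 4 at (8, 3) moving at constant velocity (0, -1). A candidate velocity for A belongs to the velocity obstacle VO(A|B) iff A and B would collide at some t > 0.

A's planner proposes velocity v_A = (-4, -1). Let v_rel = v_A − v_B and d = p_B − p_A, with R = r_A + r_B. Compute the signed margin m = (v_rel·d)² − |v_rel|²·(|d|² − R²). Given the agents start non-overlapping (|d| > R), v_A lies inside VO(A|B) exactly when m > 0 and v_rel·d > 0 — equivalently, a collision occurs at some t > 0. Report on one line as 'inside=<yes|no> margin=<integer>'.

d = (19, 1),  |d|² = 362;  R = 3+4 = 7,  c = 362−7² = 313
v_rel = (-4, 0),  |v_rel|² = 16;  v_rel·d = (-4)·(19) + (0)·(1) = -76
16·t² + 152·t + 313 = 0  ⇒  m = (-76)² − 16·313 = 768
m = 768 > 0,  v_rel·d = -76 < 0  ⇒  outside

inside=no margin=768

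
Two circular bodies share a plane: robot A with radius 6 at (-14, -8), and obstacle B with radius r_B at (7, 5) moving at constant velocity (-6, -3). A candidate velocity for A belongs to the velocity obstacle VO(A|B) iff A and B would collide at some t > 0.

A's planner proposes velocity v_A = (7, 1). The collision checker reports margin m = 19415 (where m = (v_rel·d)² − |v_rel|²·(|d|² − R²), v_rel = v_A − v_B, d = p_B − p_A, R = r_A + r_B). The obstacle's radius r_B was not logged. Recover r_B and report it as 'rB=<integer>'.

m = 19415
d = (21, 13);  v_rel = (13, 4),  |v_rel|² = 185
v_rel×d = (13)·(13) − (4)·(21) = 85
since m = R²·185 − 85²:  R² = (7225 + 19415) / 185 = 144
R = √144 = 12  ⇒  r_B = 12 − 6 = 6

rB=6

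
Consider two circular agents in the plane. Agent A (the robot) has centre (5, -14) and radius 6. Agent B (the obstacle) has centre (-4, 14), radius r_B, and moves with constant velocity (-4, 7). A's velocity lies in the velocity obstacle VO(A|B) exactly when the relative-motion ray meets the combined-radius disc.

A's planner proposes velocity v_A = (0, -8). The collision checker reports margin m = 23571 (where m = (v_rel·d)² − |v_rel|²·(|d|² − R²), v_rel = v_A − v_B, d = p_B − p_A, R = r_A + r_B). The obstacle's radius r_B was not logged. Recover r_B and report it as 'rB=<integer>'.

m = 23571
d = (-9, 28);  v_rel = (4, -15),  |v_rel|² = 241
v_rel×d = (4)·(28) − (-15)·(-9) = -23
since m = R²·241 − (-23)²:  R² = (529 + 23571) / 241 = 100
R = √100 = 10  ⇒  r_B = 10 − 6 = 4

rB=4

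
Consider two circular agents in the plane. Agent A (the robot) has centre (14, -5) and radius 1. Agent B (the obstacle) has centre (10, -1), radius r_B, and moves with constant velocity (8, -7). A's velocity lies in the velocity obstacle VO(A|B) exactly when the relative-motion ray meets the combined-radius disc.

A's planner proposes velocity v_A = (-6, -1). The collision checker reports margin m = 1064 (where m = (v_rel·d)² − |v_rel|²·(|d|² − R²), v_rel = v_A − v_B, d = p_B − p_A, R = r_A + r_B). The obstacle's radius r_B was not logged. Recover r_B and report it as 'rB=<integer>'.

m = 1064
d = (-4, 4);  v_rel = (-14, 6),  |v_rel|² = 232
v_rel×d = (-14)·(4) − (6)·(-4) = -32
since m = R²·232 − (-32)²:  R² = (1024 + 1064) / 232 = 9
R = √9 = 3  ⇒  r_B = 3 − 1 = 2

rB=2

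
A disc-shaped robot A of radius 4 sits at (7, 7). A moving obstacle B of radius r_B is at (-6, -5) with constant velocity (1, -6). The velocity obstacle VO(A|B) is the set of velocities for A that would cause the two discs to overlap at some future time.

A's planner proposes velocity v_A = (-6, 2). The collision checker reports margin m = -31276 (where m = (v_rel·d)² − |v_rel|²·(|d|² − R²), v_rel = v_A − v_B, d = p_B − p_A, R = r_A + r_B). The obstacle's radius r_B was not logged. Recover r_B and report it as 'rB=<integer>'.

m = -31276
d = (-13, -12);  v_rel = (-7, 8),  |v_rel|² = 113
v_rel×d = (-7)·(-12) − (8)·(-13) = 188
since m = R²·113 − 188²:  R² = (35344 + -31276) / 113 = 36
R = √36 = 6  ⇒  r_B = 6 − 4 = 2

rB=2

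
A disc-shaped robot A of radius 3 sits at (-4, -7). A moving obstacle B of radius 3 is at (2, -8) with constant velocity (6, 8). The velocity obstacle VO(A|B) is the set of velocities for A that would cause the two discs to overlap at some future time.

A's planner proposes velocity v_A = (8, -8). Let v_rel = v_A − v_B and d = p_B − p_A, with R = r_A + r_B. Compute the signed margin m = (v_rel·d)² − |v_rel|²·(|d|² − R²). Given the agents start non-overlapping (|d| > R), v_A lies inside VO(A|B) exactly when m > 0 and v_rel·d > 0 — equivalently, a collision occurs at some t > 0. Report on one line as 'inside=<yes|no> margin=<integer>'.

d = (6, -1),  |d|² = 37;  R = 3+3 = 6,  c = 37−6² = 1
v_rel = (2, -16),  |v_rel|² = 260;  v_rel·d = (2)·(6) + (-16)·(-1) = 28
260·t² − 56·t + 1 = 0  ⇒  m = 28² − 260·1 = 524
m = 524 > 0,  v_rel·d = 28 > 0  ⇒  inside

inside=yes margin=524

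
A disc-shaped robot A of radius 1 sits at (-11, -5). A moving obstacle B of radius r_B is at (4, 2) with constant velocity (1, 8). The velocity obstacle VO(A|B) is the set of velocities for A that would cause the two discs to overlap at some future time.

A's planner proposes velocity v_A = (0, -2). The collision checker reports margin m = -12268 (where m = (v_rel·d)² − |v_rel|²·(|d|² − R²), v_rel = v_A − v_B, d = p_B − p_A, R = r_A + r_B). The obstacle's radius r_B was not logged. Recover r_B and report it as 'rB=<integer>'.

m = -12268
d = (15, 7);  v_rel = (-1, -10),  |v_rel|² = 101
v_rel×d = (-1)·(7) − (-10)·(15) = 143
since m = R²·101 − 143²:  R² = (20449 + -12268) / 101 = 81
R = √81 = 9  ⇒  r_B = 9 − 1 = 8

rB=8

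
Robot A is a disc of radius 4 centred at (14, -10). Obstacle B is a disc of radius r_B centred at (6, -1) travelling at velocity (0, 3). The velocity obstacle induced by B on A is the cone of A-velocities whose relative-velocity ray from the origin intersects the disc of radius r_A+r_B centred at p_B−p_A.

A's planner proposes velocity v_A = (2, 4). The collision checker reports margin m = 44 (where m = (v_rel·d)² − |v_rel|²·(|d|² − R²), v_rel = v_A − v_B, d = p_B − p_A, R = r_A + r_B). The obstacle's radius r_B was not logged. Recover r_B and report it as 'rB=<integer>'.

m = 44
d = (-8, 9);  v_rel = (2, 1),  |v_rel|² = 5
v_rel×d = (2)·(9) − (1)·(-8) = 26
since m = R²·5 − 26²:  R² = (676 + 44) / 5 = 144
R = √144 = 12  ⇒  r_B = 12 − 4 = 8

rB=8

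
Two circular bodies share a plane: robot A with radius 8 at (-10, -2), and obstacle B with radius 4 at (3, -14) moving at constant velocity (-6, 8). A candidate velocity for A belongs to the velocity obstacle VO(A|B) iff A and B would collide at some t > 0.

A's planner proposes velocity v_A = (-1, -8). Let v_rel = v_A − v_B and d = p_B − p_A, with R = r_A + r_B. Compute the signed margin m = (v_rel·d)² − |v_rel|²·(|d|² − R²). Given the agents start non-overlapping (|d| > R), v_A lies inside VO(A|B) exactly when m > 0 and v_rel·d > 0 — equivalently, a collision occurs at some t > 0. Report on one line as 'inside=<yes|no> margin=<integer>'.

d = (13, -12),  |d|² = 313;  R = 8+4 = 12,  c = 313−12² = 169
v_rel = (5, -16),  |v_rel|² = 281;  v_rel·d = (5)·(13) + (-16)·(-12) = 257
281·t² − 514·t + 169 = 0  ⇒  m = 257² − 281·169 = 18560
m = 18560 > 0,  v_rel·d = 257 > 0  ⇒  inside

inside=yes margin=18560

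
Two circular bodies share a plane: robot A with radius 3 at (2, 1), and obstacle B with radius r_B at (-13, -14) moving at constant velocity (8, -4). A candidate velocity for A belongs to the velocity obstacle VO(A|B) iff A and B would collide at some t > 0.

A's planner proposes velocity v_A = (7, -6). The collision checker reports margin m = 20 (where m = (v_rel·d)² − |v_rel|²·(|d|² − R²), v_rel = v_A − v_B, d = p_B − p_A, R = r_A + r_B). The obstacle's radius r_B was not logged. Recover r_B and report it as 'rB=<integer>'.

m = 20
d = (-15, -15);  v_rel = (-1, -2),  |v_rel|² = 5
v_rel×d = (-1)·(-15) − (-2)·(-15) = -15
since m = R²·5 − (-15)²:  R² = (225 + 20) / 5 = 49
R = √49 = 7  ⇒  r_B = 7 − 3 = 4

rB=4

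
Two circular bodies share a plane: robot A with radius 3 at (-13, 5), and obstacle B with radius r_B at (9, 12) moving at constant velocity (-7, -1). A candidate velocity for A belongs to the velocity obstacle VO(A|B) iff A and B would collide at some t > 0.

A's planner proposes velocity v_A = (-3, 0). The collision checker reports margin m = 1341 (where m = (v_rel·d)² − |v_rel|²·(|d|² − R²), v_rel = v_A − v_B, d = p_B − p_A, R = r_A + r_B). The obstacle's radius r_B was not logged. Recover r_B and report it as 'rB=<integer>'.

m = 1341
d = (22, 7);  v_rel = (4, 1),  |v_rel|² = 17
v_rel×d = (4)·(7) − (1)·(22) = 6
since m = R²·17 − 6²:  R² = (36 + 1341) / 17 = 81
R = √81 = 9  ⇒  r_B = 9 − 3 = 6

rB=6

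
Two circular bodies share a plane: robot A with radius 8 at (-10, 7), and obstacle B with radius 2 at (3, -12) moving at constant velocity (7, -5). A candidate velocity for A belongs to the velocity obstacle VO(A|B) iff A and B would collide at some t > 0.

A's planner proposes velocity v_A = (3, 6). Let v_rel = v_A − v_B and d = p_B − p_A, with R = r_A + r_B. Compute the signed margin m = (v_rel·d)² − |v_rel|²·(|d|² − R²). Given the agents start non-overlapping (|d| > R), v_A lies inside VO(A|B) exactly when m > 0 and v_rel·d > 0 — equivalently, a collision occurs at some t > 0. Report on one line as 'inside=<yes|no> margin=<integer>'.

d = (13, -19),  |d|² = 530;  R = 8+2 = 10,  c = 530−10² = 430
v_rel = (-4, 11),  |v_rel|² = 137;  v_rel·d = (-4)·(13) + (11)·(-19) = -261
137·t² + 522·t + 430 = 0  ⇒  m = (-261)² − 137·430 = 9211
m = 9211 > 0,  v_rel·d = -261 < 0  ⇒  outside

inside=no margin=9211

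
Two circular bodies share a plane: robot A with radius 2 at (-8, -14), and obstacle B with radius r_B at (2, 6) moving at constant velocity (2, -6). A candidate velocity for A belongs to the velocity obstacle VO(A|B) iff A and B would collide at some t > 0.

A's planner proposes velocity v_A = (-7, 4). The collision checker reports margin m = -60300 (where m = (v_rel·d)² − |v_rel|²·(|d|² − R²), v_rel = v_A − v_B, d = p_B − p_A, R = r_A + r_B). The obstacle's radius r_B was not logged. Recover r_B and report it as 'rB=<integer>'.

m = -60300
d = (10, 20);  v_rel = (-9, 10),  |v_rel|² = 181
v_rel×d = (-9)·(20) − (10)·(10) = -280
since m = R²·181 − (-280)²:  R² = (78400 + -60300) / 181 = 100
R = √100 = 10  ⇒  r_B = 10 − 2 = 8

rB=8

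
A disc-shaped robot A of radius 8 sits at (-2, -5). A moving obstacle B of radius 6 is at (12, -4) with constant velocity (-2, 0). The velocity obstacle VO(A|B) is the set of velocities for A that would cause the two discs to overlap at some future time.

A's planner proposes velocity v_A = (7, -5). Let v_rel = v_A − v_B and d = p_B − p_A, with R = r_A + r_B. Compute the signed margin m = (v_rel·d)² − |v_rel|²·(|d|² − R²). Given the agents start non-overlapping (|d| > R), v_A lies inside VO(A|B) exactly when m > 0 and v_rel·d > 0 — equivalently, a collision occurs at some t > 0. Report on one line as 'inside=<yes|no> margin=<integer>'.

d = (14, 1),  |d|² = 197;  R = 8+6 = 14,  c = 197−14² = 1
v_rel = (9, -5),  |v_rel|² = 106;  v_rel·d = (9)·(14) + (-5)·(1) = 121
106·t² − 242·t + 1 = 0  ⇒  m = 121² − 106·1 = 14535
m = 14535 > 0,  v_rel·d = 121 > 0  ⇒  inside

inside=yes margin=14535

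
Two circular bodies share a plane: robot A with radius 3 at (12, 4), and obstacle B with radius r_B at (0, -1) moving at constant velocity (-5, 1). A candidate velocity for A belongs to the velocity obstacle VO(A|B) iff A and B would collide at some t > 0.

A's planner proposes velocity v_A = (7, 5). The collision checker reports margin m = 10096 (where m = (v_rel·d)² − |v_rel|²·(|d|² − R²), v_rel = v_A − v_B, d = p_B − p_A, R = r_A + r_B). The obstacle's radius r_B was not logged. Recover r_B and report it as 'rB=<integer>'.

m = 10096
d = (-12, -5);  v_rel = (12, 4),  |v_rel|² = 160
v_rel×d = (12)·(-5) − (4)·(-12) = -12
since m = R²·160 − (-12)²:  R² = (144 + 10096) / 160 = 64
R = √64 = 8  ⇒  r_B = 8 − 3 = 5

rB=5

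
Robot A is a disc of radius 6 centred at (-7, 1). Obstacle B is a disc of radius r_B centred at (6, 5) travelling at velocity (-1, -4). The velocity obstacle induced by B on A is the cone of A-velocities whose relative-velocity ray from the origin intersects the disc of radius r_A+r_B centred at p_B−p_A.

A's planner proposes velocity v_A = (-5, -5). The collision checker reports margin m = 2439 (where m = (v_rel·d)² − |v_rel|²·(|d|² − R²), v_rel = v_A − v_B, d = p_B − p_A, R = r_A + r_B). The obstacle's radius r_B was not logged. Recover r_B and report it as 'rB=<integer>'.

m = 2439
d = (13, 4);  v_rel = (-4, -1),  |v_rel|² = 17
v_rel×d = (-4)·(4) − (-1)·(13) = -3
since m = R²·17 − (-3)²:  R² = (9 + 2439) / 17 = 144
R = √144 = 12  ⇒  r_B = 12 − 6 = 6

rB=6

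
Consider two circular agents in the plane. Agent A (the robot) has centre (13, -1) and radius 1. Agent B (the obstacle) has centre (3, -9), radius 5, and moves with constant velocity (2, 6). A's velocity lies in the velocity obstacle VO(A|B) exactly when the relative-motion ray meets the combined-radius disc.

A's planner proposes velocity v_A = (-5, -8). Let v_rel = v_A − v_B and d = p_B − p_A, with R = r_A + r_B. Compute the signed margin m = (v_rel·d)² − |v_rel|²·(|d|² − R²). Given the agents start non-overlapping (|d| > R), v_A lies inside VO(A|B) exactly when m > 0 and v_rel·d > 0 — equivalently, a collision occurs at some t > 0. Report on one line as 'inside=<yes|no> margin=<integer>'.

d = (-10, -8),  |d|² = 164;  R = 1+5 = 6,  c = 164−6² = 128
v_rel = (-7, -14),  |v_rel|² = 245;  v_rel·d = (-7)·(-10) + (-14)·(-8) = 182
245·t² − 364·t + 128 = 0  ⇒  m = 182² − 245·128 = 1764
m = 1764 > 0,  v_rel·d = 182 > 0  ⇒  inside

inside=yes margin=1764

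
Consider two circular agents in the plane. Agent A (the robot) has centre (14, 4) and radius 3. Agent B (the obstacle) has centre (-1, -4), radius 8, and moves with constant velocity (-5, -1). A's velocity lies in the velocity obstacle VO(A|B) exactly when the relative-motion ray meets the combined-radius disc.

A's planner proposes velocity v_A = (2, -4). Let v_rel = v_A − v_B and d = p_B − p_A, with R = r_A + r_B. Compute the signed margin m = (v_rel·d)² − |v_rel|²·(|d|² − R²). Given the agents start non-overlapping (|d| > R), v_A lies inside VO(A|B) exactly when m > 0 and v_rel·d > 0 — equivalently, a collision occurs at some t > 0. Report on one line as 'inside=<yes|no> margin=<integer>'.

d = (-15, -8),  |d|² = 289;  R = 3+8 = 11,  c = 289−11² = 168
v_rel = (7, -3),  |v_rel|² = 58;  v_rel·d = (7)·(-15) + (-3)·(-8) = -81
58·t² + 162·t + 168 = 0  ⇒  m = (-81)² − 58·168 = -3183
m = -3183 < 0,  v_rel·d = -81 < 0  ⇒  outside

inside=no margin=-3183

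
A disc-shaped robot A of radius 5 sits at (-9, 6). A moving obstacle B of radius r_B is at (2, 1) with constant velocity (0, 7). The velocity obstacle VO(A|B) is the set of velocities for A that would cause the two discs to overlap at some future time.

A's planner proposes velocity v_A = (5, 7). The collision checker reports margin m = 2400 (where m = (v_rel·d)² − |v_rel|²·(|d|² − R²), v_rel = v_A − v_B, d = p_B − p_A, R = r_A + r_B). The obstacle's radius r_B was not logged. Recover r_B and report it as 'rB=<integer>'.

m = 2400
d = (11, -5);  v_rel = (5, 0),  |v_rel|² = 25
v_rel×d = (5)·(-5) − (0)·(11) = -25
since m = R²·25 − (-25)²:  R² = (625 + 2400) / 25 = 121
R = √121 = 11  ⇒  r_B = 11 − 5 = 6

rB=6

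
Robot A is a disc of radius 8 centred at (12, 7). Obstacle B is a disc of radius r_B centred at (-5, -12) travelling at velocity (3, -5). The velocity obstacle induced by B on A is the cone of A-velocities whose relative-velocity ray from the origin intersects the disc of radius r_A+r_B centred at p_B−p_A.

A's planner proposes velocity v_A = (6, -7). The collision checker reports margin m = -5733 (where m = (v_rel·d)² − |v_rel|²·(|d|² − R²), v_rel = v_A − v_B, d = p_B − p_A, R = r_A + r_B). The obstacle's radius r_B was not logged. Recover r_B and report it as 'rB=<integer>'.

m = -5733
d = (-17, -19);  v_rel = (3, -2),  |v_rel|² = 13
v_rel×d = (3)·(-19) − (-2)·(-17) = -91
since m = R²·13 − (-91)²:  R² = (8281 + -5733) / 13 = 196
R = √196 = 14  ⇒  r_B = 14 − 8 = 6

rB=6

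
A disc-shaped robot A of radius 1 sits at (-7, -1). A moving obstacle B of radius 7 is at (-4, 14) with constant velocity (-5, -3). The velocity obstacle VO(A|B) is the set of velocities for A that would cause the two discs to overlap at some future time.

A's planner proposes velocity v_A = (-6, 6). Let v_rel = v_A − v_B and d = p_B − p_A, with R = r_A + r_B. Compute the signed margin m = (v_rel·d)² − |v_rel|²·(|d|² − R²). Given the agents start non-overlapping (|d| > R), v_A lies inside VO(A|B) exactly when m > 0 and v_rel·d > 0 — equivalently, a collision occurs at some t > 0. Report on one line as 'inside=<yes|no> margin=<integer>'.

d = (3, 15),  |d|² = 234;  R = 1+7 = 8,  c = 234−8² = 170
v_rel = (-1, 9),  |v_rel|² = 82;  v_rel·d = (-1)·(3) + (9)·(15) = 132
82·t² − 264·t + 170 = 0  ⇒  m = 132² − 82·170 = 3484
m = 3484 > 0,  v_rel·d = 132 > 0  ⇒  inside

inside=yes margin=3484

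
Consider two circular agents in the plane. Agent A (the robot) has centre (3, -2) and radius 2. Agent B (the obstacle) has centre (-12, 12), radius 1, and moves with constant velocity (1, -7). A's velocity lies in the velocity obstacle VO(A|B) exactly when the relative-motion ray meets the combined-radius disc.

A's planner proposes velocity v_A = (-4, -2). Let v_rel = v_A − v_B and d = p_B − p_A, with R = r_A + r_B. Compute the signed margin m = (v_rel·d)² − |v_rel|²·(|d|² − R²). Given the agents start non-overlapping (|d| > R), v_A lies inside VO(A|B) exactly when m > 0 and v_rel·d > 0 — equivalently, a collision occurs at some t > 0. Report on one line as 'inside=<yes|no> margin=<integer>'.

d = (-15, 14),  |d|² = 421;  R = 2+1 = 3,  c = 421−3² = 412
v_rel = (-5, 5),  |v_rel|² = 50;  v_rel·d = (-5)·(-15) + (5)·(14) = 145
50·t² − 290·t + 412 = 0  ⇒  m = 145² − 50·412 = 425
m = 425 > 0,  v_rel·d = 145 > 0  ⇒  inside

inside=yes margin=425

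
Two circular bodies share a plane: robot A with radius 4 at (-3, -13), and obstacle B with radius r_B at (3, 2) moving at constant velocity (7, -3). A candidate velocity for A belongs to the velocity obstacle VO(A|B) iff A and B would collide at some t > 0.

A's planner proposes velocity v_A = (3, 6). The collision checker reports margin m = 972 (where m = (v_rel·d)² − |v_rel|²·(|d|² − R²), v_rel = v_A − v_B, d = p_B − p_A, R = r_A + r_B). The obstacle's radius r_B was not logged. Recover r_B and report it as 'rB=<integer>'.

m = 972
d = (6, 15);  v_rel = (-4, 9),  |v_rel|² = 97
v_rel×d = (-4)·(15) − (9)·(6) = -114
since m = R²·97 − (-114)²:  R² = (12996 + 972) / 97 = 144
R = √144 = 12  ⇒  r_B = 12 − 4 = 8

rB=8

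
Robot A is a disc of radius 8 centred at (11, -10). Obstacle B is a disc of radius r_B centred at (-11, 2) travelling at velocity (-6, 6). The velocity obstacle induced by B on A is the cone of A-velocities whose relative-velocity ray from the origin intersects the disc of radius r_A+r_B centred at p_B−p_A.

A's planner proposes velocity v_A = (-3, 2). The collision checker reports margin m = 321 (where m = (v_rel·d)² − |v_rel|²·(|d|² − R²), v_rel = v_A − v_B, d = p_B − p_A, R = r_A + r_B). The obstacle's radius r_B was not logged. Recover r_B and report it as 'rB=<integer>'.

m = 321
d = (-22, 12);  v_rel = (3, -4),  |v_rel|² = 25
v_rel×d = (3)·(12) − (-4)·(-22) = -52
since m = R²·25 − (-52)²:  R² = (2704 + 321) / 25 = 121
R = √121 = 11  ⇒  r_B = 11 − 8 = 3

rB=3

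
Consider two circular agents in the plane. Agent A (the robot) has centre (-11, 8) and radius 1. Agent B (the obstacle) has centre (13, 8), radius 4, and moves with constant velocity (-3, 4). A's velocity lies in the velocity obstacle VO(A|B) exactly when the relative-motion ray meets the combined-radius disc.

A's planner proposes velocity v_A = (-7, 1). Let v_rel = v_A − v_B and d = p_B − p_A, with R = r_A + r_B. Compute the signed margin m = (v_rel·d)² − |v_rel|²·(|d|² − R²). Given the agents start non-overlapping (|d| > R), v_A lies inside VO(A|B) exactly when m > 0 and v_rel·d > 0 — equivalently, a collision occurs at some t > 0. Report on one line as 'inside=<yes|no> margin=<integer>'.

d = (24, 0),  |d|² = 576;  R = 1+4 = 5,  c = 576−5² = 551
v_rel = (-4, -3),  |v_rel|² = 25;  v_rel·d = (-4)·(24) + (-3)·(0) = -96
25·t² + 192·t + 551 = 0  ⇒  m = (-96)² − 25·551 = -4559
m = -4559 < 0,  v_rel·d = -96 < 0  ⇒  outside

inside=no margin=-4559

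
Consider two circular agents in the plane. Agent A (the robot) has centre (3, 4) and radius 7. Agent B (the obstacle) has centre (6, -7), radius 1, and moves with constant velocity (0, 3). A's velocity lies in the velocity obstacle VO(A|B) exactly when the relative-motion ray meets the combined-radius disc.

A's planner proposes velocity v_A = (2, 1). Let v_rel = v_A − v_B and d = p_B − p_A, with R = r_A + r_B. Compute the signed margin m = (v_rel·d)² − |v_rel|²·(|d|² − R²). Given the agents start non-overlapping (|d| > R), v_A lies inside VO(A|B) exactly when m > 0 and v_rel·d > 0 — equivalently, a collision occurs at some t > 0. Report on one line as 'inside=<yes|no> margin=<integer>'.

d = (3, -11),  |d|² = 130;  R = 7+1 = 8,  c = 130−8² = 66
v_rel = (2, -2),  |v_rel|² = 8;  v_rel·d = (2)·(3) + (-2)·(-11) = 28
8·t² − 56·t + 66 = 0  ⇒  m = 28² − 8·66 = 256
m = 256 > 0,  v_rel·d = 28 > 0  ⇒  inside

inside=yes margin=256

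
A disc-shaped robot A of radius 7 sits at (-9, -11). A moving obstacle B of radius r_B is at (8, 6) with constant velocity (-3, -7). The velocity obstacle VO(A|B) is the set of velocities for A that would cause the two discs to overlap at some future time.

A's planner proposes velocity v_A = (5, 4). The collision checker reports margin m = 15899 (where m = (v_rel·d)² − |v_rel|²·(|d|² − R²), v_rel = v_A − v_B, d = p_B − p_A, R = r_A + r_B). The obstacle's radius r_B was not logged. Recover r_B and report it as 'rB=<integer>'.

m = 15899
d = (17, 17);  v_rel = (8, 11),  |v_rel|² = 185
v_rel×d = (8)·(17) − (11)·(17) = -51
since m = R²·185 − (-51)²:  R² = (2601 + 15899) / 185 = 100
R = √100 = 10  ⇒  r_B = 10 − 7 = 3

rB=3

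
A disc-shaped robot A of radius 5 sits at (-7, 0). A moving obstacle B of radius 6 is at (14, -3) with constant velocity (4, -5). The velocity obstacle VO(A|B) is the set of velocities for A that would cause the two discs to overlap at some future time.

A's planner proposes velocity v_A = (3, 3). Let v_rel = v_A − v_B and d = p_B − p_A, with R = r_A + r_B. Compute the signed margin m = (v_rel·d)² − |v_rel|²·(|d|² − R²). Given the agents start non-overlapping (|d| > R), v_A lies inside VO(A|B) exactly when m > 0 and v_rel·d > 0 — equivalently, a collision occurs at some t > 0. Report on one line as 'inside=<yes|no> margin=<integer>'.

d = (21, -3),  |d|² = 450;  R = 5+6 = 11,  c = 450−11² = 329
v_rel = (-1, 8),  |v_rel|² = 65;  v_rel·d = (-1)·(21) + (8)·(-3) = -45
65·t² + 90·t + 329 = 0  ⇒  m = (-45)² − 65·329 = -19360
m = -19360 < 0,  v_rel·d = -45 < 0  ⇒  outside

inside=no margin=-19360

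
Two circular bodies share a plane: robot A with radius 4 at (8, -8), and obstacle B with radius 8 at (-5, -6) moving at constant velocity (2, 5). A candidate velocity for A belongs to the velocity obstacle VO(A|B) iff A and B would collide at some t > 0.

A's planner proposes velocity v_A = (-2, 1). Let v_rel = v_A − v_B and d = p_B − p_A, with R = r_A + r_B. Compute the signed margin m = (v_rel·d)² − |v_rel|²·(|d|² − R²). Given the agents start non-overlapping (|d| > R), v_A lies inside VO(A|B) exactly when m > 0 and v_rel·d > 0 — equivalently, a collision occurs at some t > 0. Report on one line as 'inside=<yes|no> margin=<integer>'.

d = (-13, 2),  |d|² = 173;  R = 4+8 = 12,  c = 173−12² = 29
v_rel = (-4, -4),  |v_rel|² = 32;  v_rel·d = (-4)·(-13) + (-4)·(2) = 44
32·t² − 88·t + 29 = 0  ⇒  m = 44² − 32·29 = 1008
m = 1008 > 0,  v_rel·d = 44 > 0  ⇒  inside

inside=yes margin=1008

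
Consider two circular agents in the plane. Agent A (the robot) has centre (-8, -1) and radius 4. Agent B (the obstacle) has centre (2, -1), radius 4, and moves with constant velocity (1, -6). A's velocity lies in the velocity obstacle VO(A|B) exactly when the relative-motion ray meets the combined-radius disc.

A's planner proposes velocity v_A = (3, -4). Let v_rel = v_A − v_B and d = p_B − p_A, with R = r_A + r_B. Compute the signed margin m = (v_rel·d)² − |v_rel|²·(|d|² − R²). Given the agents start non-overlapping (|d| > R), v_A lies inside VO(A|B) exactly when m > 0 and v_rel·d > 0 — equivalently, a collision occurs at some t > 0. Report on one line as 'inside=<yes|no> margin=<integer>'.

d = (10, 0),  |d|² = 100;  R = 4+4 = 8,  c = 100−8² = 36
v_rel = (2, 2),  |v_rel|² = 8;  v_rel·d = (2)·(10) + (2)·(0) = 20
8·t² − 40·t + 36 = 0  ⇒  m = 20² − 8·36 = 112
m = 112 > 0,  v_rel·d = 20 > 0  ⇒  inside

inside=yes margin=112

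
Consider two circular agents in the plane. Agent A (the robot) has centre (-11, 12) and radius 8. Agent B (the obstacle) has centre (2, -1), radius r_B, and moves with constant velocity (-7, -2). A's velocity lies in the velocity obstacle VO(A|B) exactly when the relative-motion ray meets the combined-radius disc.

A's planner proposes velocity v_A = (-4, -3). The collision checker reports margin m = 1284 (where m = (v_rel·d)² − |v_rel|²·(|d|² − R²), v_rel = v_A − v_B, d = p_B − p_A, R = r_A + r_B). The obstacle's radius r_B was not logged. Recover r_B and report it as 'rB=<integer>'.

m = 1284
d = (13, -13);  v_rel = (3, -1),  |v_rel|² = 10
v_rel×d = (3)·(-13) − (-1)·(13) = -26
since m = R²·10 − (-26)²:  R² = (676 + 1284) / 10 = 196
R = √196 = 14  ⇒  r_B = 14 − 8 = 6

rB=6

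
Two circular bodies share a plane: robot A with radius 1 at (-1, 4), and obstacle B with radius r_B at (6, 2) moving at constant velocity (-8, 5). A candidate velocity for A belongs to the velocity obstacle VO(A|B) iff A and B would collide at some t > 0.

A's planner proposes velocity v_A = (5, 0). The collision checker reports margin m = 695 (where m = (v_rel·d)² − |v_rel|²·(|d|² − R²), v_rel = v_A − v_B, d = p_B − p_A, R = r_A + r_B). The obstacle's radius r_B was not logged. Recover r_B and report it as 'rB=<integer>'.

m = 695
d = (7, -2);  v_rel = (13, -5),  |v_rel|² = 194
v_rel×d = (13)·(-2) − (-5)·(7) = 9
since m = R²·194 − 9²:  R² = (81 + 695) / 194 = 4
R = √4 = 2  ⇒  r_B = 2 − 1 = 1

rB=1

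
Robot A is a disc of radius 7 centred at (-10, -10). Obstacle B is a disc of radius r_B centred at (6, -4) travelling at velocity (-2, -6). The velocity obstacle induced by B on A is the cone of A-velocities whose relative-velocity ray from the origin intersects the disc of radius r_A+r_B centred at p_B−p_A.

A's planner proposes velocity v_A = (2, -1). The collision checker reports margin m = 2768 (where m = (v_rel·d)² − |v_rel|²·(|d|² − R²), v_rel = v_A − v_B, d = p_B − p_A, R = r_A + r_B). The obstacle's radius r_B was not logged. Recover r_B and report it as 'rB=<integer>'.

m = 2768
d = (16, 6);  v_rel = (4, 5),  |v_rel|² = 41
v_rel×d = (4)·(6) − (5)·(16) = -56
since m = R²·41 − (-56)²:  R² = (3136 + 2768) / 41 = 144
R = √144 = 12  ⇒  r_B = 12 − 7 = 5

rB=5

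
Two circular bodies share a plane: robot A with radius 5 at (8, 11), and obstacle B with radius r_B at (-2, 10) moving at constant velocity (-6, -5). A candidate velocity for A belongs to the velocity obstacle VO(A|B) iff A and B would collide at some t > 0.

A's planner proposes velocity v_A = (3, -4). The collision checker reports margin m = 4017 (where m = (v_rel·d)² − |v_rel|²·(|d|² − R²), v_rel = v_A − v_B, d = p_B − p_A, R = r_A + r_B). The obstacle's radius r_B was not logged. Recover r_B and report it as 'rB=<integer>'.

m = 4017
d = (-10, -1);  v_rel = (9, 1),  |v_rel|² = 82
v_rel×d = (9)·(-1) − (1)·(-10) = 1
since m = R²·82 − 1²:  R² = (1 + 4017) / 82 = 49
R = √49 = 7  ⇒  r_B = 7 − 5 = 2

rB=2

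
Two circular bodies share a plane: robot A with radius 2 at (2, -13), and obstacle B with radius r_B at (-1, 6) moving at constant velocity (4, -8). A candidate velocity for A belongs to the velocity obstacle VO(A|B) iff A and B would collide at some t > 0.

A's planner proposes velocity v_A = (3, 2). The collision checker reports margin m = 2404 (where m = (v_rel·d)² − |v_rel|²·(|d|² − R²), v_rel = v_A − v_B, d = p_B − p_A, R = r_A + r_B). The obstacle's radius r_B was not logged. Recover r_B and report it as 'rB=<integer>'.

m = 2404
d = (-3, 19);  v_rel = (-1, 10),  |v_rel|² = 101
v_rel×d = (-1)·(19) − (10)·(-3) = 11
since m = R²·101 − 11²:  R² = (121 + 2404) / 101 = 25
R = √25 = 5  ⇒  r_B = 5 − 2 = 3

rB=3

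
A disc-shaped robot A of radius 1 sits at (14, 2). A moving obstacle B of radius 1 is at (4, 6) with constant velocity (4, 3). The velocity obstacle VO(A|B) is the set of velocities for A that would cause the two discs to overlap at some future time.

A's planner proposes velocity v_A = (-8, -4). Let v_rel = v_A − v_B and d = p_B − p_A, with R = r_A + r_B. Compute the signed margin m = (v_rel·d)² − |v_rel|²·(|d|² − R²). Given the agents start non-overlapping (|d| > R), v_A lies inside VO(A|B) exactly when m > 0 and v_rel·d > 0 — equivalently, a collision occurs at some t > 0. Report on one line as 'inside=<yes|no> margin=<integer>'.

d = (-10, 4),  |d|² = 116;  R = 1+1 = 2,  c = 116−2² = 112
v_rel = (-12, -7),  |v_rel|² = 193;  v_rel·d = (-12)·(-10) + (-7)·(4) = 92
193·t² − 184·t + 112 = 0  ⇒  m = 92² − 193·112 = -13152
m = -13152 < 0,  v_rel·d = 92 > 0  ⇒  outside

inside=no margin=-13152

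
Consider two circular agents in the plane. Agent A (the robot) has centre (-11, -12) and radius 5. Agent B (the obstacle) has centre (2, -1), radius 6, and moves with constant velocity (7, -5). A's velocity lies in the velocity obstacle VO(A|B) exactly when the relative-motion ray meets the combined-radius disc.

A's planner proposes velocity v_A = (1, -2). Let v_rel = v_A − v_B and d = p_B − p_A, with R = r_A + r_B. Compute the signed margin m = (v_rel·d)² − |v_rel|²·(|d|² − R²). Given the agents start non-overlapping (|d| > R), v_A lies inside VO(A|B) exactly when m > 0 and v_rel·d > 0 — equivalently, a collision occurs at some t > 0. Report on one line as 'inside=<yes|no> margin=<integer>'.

d = (13, 11),  |d|² = 290;  R = 5+6 = 11,  c = 290−11² = 169
v_rel = (-6, 3),  |v_rel|² = 45;  v_rel·d = (-6)·(13) + (3)·(11) = -45
45·t² + 90·t + 169 = 0  ⇒  m = (-45)² − 45·169 = -5580
m = -5580 < 0,  v_rel·d = -45 < 0  ⇒  outside

inside=no margin=-5580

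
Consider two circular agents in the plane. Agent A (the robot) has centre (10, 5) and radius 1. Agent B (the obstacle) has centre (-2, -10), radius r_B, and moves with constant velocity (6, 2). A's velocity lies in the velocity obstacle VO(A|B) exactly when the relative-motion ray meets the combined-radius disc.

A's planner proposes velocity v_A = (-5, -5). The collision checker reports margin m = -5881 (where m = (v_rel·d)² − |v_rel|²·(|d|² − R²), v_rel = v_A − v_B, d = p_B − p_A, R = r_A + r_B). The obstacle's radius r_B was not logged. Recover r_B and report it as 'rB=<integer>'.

m = -5881
d = (-12, -15);  v_rel = (-11, -7),  |v_rel|² = 170
v_rel×d = (-11)·(-15) − (-7)·(-12) = 81
since m = R²·170 − 81²:  R² = (6561 + -5881) / 170 = 4
R = √4 = 2  ⇒  r_B = 2 − 1 = 1

rB=1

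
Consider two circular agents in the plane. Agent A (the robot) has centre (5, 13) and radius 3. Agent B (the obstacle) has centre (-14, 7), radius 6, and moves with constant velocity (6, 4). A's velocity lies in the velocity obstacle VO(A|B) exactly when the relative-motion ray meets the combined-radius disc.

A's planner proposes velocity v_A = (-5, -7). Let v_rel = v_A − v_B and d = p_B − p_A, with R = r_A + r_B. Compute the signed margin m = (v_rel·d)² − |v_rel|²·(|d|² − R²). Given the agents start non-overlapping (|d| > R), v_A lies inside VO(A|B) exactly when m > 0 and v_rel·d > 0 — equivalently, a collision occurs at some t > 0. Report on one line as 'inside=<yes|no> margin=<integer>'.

d = (-19, -6),  |d|² = 397;  R = 3+6 = 9,  c = 397−9² = 316
v_rel = (-11, -11),  |v_rel|² = 242;  v_rel·d = (-11)·(-19) + (-11)·(-6) = 275
242·t² − 550·t + 316 = 0  ⇒  m = 275² − 242·316 = -847
m = -847 < 0,  v_rel·d = 275 > 0  ⇒  outside

inside=no margin=-847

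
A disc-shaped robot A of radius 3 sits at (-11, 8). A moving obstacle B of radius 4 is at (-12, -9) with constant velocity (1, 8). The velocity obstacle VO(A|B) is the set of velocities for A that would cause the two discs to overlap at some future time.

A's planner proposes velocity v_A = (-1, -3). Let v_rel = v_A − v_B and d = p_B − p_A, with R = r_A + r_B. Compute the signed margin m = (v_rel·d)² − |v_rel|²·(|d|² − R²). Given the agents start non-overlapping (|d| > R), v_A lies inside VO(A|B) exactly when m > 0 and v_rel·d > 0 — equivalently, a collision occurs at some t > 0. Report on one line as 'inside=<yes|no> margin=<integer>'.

d = (-1, -17),  |d|² = 290;  R = 3+4 = 7,  c = 290−7² = 241
v_rel = (-2, -11),  |v_rel|² = 125;  v_rel·d = (-2)·(-1) + (-11)·(-17) = 189
125·t² − 378·t + 241 = 0  ⇒  m = 189² − 125·241 = 5596
m = 5596 > 0,  v_rel·d = 189 > 0  ⇒  inside

inside=yes margin=5596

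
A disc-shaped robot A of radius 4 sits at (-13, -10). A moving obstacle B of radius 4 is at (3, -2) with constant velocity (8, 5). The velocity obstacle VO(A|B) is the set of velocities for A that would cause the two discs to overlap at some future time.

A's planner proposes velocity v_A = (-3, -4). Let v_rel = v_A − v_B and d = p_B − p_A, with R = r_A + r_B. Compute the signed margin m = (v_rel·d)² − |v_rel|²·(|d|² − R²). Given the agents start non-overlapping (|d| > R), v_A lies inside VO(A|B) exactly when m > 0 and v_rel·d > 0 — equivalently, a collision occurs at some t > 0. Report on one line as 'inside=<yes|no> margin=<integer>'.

d = (16, 8),  |d|² = 320;  R = 4+4 = 8,  c = 320−8² = 256
v_rel = (-11, -9),  |v_rel|² = 202;  v_rel·d = (-11)·(16) + (-9)·(8) = -248
202·t² + 496·t + 256 = 0  ⇒  m = (-248)² − 202·256 = 9792
m = 9792 > 0,  v_rel·d = -248 < 0  ⇒  outside

inside=no margin=9792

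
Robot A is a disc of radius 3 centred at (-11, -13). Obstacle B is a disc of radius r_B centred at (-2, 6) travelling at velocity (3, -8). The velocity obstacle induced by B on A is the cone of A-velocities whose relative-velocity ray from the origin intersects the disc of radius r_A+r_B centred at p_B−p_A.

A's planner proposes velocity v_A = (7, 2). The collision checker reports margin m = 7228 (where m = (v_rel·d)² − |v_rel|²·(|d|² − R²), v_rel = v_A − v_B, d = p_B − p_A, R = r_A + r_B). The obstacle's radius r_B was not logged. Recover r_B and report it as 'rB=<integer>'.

m = 7228
d = (9, 19);  v_rel = (4, 10),  |v_rel|² = 116
v_rel×d = (4)·(19) − (10)·(9) = -14
since m = R²·116 − (-14)²:  R² = (196 + 7228) / 116 = 64
R = √64 = 8  ⇒  r_B = 8 − 3 = 5

rB=5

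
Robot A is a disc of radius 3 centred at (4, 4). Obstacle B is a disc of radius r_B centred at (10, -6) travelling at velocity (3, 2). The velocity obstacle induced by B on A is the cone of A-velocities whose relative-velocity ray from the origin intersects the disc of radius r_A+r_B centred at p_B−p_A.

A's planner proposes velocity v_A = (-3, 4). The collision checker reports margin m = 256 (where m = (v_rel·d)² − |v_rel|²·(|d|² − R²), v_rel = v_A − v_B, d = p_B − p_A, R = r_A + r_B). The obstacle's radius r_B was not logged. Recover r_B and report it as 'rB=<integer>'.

m = 256
d = (6, -10);  v_rel = (-6, 2),  |v_rel|² = 40
v_rel×d = (-6)·(-10) − (2)·(6) = 48
since m = R²·40 − 48²:  R² = (2304 + 256) / 40 = 64
R = √64 = 8  ⇒  r_B = 8 − 3 = 5

rB=5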